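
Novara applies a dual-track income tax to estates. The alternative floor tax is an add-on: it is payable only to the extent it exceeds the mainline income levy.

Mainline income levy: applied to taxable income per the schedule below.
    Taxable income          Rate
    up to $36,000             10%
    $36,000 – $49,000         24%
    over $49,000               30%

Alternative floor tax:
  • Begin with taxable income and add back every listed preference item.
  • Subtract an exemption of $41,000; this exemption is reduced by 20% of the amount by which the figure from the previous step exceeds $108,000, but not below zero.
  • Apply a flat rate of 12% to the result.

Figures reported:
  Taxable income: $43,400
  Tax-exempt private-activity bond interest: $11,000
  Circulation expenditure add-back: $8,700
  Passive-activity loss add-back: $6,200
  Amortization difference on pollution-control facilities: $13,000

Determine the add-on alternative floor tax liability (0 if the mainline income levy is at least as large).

Alternative floor tax:
  Adjusted income: $43,400 + $11,000 + $8,700 + $6,200 + $13,000 = $82,300
  Exemption: $82,300 ≤ $108,000, so full $41,000 applies
  Base: $82,300 − $41,000 = $41,300
  $41,300 × 12% = $4,956

Mainline income levy:
  $36,000 × 10% = $3,600
  $7,400 × 24% = $1,776
  → $5,376

$4,956 ≤ $5,376, so no add-on is due.

$0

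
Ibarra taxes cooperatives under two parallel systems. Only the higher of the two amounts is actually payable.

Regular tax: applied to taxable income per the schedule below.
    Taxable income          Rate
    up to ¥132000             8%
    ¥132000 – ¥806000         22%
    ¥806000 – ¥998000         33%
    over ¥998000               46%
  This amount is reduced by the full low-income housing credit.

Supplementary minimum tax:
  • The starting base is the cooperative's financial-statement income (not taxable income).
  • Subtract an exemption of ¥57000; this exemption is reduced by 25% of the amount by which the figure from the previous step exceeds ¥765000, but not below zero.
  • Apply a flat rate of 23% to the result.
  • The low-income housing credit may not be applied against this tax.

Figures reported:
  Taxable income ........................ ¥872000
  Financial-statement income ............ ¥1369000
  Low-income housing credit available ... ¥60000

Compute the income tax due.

Regular tax:
  ¥132000 × 8% = ¥10560
  ¥674000 × 22% = ¥148280
  ¥66000 × 33% = ¥21780
  → ¥180620
  Less low-income housing credit ¥60000 → ¥120620

Supplementary minimum tax:
  Base (financial-statement income): ¥1369000
  Exemption: 25% × (¥1369000 − ¥765000) = ¥151000 ≥ ¥57000, so the exemption is fully phased out
  Base: ¥1369000 − ¥0 = ¥1369000
  ¥1369000 × 23% = ¥314870

¥314870 > ¥120620, so the supplementary minimum tax is the binding amount.

¥314870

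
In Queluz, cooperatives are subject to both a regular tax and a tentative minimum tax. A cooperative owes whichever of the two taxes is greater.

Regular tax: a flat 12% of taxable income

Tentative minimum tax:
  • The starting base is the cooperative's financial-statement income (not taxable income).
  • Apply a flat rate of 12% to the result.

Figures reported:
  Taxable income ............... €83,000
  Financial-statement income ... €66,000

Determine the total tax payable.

€9,960

Regular tax:
  €83,000 × 12% = €9,960

Tentative minimum tax:
  Base (financial-statement income): €66,000
  €66,000 × 12% = €7,920

€9,960 > €7,920, so the regular tax governs.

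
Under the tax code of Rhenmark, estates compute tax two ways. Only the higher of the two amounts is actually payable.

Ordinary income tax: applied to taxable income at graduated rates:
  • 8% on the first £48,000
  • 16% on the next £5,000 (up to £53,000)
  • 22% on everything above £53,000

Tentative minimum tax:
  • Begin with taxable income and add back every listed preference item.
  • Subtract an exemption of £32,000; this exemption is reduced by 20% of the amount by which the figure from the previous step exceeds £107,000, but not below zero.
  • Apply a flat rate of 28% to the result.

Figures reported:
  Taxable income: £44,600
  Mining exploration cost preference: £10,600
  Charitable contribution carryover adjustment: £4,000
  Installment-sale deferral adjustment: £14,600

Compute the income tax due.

Ordinary income tax:
  £44,600 × 8% = £3,568

Tentative minimum tax:
  Adjusted income: £44,600 + £10,600 + £4,000 + £14,600 = £73,800
  Exemption: £73,800 ≤ £107,000, so full £32,000 applies
  Base: £73,800 − £32,000 = £41,800
  £41,800 × 28% = £11,704

£11,704 > £3,568, so the tentative minimum tax is the binding amount.

£11,704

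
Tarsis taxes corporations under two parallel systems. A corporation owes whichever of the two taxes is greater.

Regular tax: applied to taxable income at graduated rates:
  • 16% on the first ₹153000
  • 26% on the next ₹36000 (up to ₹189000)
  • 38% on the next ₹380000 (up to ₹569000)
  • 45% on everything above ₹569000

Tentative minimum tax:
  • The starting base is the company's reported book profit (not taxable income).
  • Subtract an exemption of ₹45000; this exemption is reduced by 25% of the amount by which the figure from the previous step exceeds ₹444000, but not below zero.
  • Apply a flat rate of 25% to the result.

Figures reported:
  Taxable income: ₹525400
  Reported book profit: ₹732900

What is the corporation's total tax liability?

Tentative minimum tax:
  Base (reported book profit): ₹732900
  Exemption: 25% × (₹732900 − ₹444000) = ₹72225 ≥ ₹45000, so the exemption is fully phased out
  Base: ₹732900 − ₹0 = ₹732900
  ₹732900 × 25% = ₹183225

Regular tax:
  ₹153000 × 16% = ₹24480
  ₹36000 × 26% = ₹9360
  ₹336400 × 38% = ₹127832
  → ₹161672

₹183225 > ₹161672, so the tentative minimum tax is the binding amount.

₹183225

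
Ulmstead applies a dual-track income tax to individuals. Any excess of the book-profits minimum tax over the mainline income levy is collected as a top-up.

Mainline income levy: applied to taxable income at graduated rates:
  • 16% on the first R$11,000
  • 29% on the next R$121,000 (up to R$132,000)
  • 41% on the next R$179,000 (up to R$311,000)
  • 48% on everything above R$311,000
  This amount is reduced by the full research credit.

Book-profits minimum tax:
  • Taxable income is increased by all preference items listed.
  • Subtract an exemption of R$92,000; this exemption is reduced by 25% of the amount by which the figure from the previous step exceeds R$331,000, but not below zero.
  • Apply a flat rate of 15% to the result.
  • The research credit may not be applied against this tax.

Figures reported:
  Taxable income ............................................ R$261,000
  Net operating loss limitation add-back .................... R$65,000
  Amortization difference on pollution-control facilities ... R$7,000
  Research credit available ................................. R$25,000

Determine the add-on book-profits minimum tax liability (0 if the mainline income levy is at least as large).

R$0

Book-profits minimum tax:
  Adjusted income: R$261,000 + R$65,000 + R$7,000 = R$333,000
  Exemption: R$92,000 − 25% × (R$333,000 − R$331,000) = R$92,000 − R$500 = R$91,500
  Base: R$333,000 − R$91,500 = R$241,500
  R$241,500 × 15% = R$36,225

Mainline income levy:
  R$11,000 × 16% = R$1,760
  R$121,000 × 29% = R$35,090
  R$129,000 × 41% = R$52,890
  → R$89,740
  Less research credit R$25,000 → R$64,740

R$36,225 ≤ R$64,740, so no add-on is due.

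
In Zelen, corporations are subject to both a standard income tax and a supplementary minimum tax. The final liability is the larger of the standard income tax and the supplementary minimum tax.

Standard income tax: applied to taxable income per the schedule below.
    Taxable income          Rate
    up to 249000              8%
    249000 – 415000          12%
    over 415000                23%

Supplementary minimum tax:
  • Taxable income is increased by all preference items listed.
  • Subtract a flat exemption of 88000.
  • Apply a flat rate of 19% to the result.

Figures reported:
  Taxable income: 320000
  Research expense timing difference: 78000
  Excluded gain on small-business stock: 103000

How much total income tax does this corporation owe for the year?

Standard income tax:
  249000 × 8% = 19920
  71000 × 12% = 8520
  → 28440

Supplementary minimum tax:
  Adjusted income: 320000 + 78000 + 103000 = 501000
  Less exemption 88000 → base 413000
  413000 × 19% = 78470

78470 > 28440, so the supplementary minimum tax is the binding amount.

78470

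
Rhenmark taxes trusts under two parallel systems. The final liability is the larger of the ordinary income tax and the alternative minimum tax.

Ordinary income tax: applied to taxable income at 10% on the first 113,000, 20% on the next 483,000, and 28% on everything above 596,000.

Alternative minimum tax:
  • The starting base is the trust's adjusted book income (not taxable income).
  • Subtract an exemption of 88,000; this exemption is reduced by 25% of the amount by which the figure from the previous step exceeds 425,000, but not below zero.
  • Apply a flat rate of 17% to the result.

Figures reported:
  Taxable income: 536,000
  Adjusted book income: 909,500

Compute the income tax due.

Alternative minimum tax:
  Base (adjusted book income): 909,500
  Exemption: 25% × (909,500 − 425,000) = 121,125 ≥ 88,000, so the exemption is fully phased out
  Base: 909,500 − 0 = 909,500
  909,500 × 17% = 154,615

Ordinary income tax:
  113,000 × 10% = 11,300
  423,000 × 20% = 84,600
  → 95,900

154,615 > 95,900, so the alternative minimum tax is the binding amount.

154,615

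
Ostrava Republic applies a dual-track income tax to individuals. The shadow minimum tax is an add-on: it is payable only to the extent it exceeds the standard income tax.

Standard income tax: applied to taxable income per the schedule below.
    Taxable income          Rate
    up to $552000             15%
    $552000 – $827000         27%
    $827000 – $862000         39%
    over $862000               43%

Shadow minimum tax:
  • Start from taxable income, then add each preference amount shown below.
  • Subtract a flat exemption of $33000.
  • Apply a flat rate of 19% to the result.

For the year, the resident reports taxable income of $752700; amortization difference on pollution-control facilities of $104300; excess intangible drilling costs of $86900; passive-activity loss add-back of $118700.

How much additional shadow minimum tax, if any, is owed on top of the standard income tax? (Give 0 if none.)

$58635

Shadow minimum tax:
  Adjusted income: $752700 + $104300 + $86900 + $118700 = $1062600
  Less exemption $33000 → base $1029600
  $1029600 × 19% = $195624

Standard income tax:
  $552000 × 15% = $82800
  $200700 × 27% = $54189
  → $136989

Excess of shadow minimum tax over standard income tax: $195624 − $136989 = $58635.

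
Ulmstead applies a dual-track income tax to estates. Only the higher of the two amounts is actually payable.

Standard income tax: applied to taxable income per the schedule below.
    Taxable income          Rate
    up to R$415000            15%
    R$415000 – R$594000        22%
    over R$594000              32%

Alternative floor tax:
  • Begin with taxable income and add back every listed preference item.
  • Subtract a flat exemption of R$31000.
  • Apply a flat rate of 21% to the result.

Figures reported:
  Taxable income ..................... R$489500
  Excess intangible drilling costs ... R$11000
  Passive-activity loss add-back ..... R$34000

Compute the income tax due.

R$105735

Alternative floor tax:
  Adjusted income: R$489500 + R$11000 + R$34000 = R$534500
  Less exemption R$31000 → base R$503500
  R$503500 × 21% = R$105735

Standard income tax:
  R$415000 × 15% = R$62250
  R$74500 × 22% = R$16390
  → R$78640

R$105735 > R$78640, so the alternative floor tax is the binding amount.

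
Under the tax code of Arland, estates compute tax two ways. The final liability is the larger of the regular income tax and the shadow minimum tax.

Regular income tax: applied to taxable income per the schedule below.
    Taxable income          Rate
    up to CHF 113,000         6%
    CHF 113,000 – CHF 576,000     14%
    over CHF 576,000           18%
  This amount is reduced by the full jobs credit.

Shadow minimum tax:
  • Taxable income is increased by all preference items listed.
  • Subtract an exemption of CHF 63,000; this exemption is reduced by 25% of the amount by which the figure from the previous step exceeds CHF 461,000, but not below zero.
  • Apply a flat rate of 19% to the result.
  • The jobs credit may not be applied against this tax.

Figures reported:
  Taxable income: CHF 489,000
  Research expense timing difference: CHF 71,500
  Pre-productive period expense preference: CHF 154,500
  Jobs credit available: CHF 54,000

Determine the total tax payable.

Shadow minimum tax:
  Adjusted income: CHF 489,000 + CHF 71,500 + CHF 154,500 = CHF 715,000
  Exemption: 25% × (CHF 715,000 − CHF 461,000) = CHF 63,500 ≥ CHF 63,000, so the exemption is fully phased out
  Base: CHF 715,000 − CHF 0 = CHF 715,000
  CHF 715,000 × 19% = CHF 135,850

Regular income tax:
  CHF 113,000 × 6% = CHF 6,780
  CHF 376,000 × 14% = CHF 52,640
  → CHF 59,420
  Less jobs credit CHF 54,000 → CHF 5,420

CHF 135,850 > CHF 5,420, so the shadow minimum tax is the binding amount.

CHF 135,850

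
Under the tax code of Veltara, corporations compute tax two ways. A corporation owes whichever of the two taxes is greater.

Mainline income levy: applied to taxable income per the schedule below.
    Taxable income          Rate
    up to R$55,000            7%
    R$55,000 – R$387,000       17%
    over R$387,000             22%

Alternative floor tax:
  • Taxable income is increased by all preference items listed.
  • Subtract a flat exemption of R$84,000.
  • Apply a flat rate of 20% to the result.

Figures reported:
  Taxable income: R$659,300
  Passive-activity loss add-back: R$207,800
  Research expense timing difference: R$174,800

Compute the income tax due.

R$191,580

Mainline income levy:
  R$55,000 × 7% = R$3,850
  R$332,000 × 17% = R$56,440
  R$272,300 × 22% = R$59,906
  → R$120,196

Alternative floor tax:
  Adjusted income: R$659,300 + R$207,800 + R$174,800 = R$1,041,900
  Less exemption R$84,000 → base R$957,900
  R$957,900 × 20% = R$191,580

R$191,580 > R$120,196, so the alternative floor tax is the binding amount.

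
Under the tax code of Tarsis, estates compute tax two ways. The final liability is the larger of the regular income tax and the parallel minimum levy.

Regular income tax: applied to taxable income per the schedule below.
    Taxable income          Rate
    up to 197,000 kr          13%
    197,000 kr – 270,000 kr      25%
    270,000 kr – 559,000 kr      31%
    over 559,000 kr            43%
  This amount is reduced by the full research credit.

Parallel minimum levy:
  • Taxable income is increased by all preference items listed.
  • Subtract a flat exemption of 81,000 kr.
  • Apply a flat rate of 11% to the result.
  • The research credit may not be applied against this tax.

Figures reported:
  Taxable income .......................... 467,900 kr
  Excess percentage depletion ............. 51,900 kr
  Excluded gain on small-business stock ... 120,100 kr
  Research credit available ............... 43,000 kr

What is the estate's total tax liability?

Regular income tax:
  197,000 kr × 13% = 25,610 kr
  73,000 kr × 25% = 18,250 kr
  197,900 kr × 31% = 61,349 kr
  → 105,209 kr
  Less research credit 43,000 kr → 62,209 kr

Parallel minimum levy:
  Adjusted income: 467,900 kr + 51,900 kr + 120,100 kr = 639,900 kr
  Less exemption 81,000 kr → base 558,900 kr
  558,900 kr × 11% = 61,479 kr

62,209 kr > 61,479 kr, so the regular income tax governs.

62,209 kr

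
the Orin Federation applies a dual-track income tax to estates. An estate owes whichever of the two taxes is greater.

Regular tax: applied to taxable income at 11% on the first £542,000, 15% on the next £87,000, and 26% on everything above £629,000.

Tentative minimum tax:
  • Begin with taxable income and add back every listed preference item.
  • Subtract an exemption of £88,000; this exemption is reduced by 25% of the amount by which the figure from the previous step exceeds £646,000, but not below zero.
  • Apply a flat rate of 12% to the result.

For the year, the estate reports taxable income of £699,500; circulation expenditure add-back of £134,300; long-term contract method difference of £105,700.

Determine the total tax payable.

Regular tax:
  £542,000 × 11% = £59,620
  £87,000 × 15% = £13,050
  £70,500 × 26% = £18,330
  → £91,000

Tentative minimum tax:
  Adjusted income: £699,500 + £134,300 + £105,700 = £939,500
  Exemption: £88,000 − 25% × (£939,500 − £646,000) = £88,000 − £73,375 = £14,625
  Base: £939,500 − £14,625 = £924,875
  £924,875 × 12% = £110,985

£110,985 > £91,000, so the tentative minimum tax is the binding amount.

£110,985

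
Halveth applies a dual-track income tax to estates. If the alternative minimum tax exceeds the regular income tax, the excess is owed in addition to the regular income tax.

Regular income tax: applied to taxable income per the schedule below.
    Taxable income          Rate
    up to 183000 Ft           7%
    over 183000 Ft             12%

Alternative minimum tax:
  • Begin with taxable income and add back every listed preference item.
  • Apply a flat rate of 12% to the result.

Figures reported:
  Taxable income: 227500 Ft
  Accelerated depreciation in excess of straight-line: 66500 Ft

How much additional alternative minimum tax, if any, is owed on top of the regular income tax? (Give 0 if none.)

17130 Ft

Regular income tax:
  183000 Ft × 7% = 12810 Ft
  44500 Ft × 12% = 5340 Ft
  → 18150 Ft

Alternative minimum tax:
  Adjusted income: 227500 Ft + 66500 Ft = 294000 Ft
  294000 Ft × 12% = 35280 Ft

Excess of alternative minimum tax over regular income tax: 35280 Ft − 18150 Ft = 17130 Ft.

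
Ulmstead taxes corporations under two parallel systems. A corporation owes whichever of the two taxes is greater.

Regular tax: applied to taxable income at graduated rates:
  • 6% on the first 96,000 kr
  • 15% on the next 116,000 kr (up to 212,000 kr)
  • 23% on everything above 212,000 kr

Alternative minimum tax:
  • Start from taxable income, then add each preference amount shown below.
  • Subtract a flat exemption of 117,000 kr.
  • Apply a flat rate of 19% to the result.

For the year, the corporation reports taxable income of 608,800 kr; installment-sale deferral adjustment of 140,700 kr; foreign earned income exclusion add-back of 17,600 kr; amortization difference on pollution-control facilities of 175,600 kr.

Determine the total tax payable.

Regular tax:
  96,000 kr × 6% = 5,760 kr
  116,000 kr × 15% = 17,400 kr
  396,800 kr × 23% = 91,264 kr
  → 114,424 kr

Alternative minimum tax:
  Adjusted income: 608,800 kr + 140,700 kr + 17,600 kr + 175,600 kr = 942,700 kr
  Less exemption 117,000 kr → base 825,700 kr
  825,700 kr × 19% = 156,883 kr

156,883 kr > 114,424 kr, so the alternative minimum tax is the binding amount.

156,883 kr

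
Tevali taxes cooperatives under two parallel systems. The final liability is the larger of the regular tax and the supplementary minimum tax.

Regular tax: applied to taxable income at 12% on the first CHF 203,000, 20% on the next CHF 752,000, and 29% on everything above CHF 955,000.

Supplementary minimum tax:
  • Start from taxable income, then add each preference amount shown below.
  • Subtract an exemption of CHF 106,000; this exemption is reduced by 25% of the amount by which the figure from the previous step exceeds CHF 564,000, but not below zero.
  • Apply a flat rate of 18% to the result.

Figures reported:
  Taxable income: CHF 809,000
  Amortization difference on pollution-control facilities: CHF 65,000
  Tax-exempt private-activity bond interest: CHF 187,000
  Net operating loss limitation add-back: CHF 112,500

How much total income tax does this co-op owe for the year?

CHF 211,230

Regular tax:
  CHF 203,000 × 12% = CHF 24,360
  CHF 606,000 × 20% = CHF 121,200
  → CHF 145,560

Supplementary minimum tax:
  Adjusted income: CHF 809,000 + CHF 65,000 + CHF 187,000 + CHF 112,500 = CHF 1,173,500
  Exemption: 25% × (CHF 1,173,500 − CHF 564,000) = CHF 152,375 ≥ CHF 106,000, so the exemption is fully phased out
  Base: CHF 1,173,500 − CHF 0 = CHF 1,173,500
  CHF 1,173,500 × 18% = CHF 211,230

CHF 211,230 > CHF 145,560, so the supplementary minimum tax is the binding amount.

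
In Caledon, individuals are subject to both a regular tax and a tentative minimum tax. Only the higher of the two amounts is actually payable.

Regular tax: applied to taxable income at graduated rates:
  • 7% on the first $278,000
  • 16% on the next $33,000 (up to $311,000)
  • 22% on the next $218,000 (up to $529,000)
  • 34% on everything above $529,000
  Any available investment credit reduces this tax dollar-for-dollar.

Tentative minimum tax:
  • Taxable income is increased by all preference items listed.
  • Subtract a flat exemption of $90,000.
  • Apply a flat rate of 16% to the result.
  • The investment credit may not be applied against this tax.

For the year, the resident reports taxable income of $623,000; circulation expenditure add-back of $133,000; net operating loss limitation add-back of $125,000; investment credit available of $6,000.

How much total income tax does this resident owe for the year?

$126,560

Tentative minimum tax:
  Adjusted income: $623,000 + $133,000 + $125,000 = $881,000
  Less exemption $90,000 → base $791,000
  $791,000 × 16% = $126,560

Regular tax:
  $278,000 × 7% = $19,460
  $33,000 × 16% = $5,280
  $218,000 × 22% = $47,960
  $94,000 × 34% = $31,960
  → $104,660
  Less investment credit $6,000 → $98,660

$126,560 > $98,660, so the tentative minimum tax is the binding amount.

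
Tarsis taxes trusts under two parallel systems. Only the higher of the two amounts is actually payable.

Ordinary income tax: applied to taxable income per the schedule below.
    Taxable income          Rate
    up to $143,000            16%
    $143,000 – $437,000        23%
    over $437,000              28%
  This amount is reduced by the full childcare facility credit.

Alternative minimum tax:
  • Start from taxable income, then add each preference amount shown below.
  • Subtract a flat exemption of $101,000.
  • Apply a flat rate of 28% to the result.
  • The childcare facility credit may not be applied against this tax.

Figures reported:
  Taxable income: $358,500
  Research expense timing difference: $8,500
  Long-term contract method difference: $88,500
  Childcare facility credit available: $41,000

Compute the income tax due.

$99,260

Ordinary income tax:
  $143,000 × 16% = $22,880
  $215,500 × 23% = $49,565
  → $72,445
  Less childcare facility credit $41,000 → $31,445

Alternative minimum tax:
  Adjusted income: $358,500 + $8,500 + $88,500 = $455,500
  Less exemption $101,000 → base $354,500
  $354,500 × 28% = $99,260

$99,260 > $31,445, so the alternative minimum tax is the binding amount.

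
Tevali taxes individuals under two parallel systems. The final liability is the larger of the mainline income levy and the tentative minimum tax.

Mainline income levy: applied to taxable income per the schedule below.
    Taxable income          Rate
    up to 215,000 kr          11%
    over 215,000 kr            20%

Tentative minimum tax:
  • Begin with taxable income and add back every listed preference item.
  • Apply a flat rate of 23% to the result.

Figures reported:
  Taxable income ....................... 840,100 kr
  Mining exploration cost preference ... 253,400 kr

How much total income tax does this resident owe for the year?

251,505 kr

Tentative minimum tax:
  Adjusted income: 840,100 kr + 253,400 kr = 1,093,500 kr
  1,093,500 kr × 23% = 251,505 kr

Mainline income levy:
  215,000 kr × 11% = 23,650 kr
  625,100 kr × 20% = 125,020 kr
  → 148,670 kr

251,505 kr > 148,670 kr, so the tentative minimum tax is the binding amount.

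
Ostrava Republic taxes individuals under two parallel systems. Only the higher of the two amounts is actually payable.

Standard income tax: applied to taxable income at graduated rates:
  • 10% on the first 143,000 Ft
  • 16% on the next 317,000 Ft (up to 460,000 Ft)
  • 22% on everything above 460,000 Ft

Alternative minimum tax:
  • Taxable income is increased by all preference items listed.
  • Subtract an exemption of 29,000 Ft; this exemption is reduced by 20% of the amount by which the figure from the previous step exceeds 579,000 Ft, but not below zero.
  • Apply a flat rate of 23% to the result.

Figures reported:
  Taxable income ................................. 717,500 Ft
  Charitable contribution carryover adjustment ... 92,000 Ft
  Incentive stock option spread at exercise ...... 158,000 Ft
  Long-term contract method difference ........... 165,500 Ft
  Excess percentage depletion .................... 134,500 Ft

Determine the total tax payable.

Standard income tax:
  143,000 Ft × 10% = 14,300 Ft
  317,000 Ft × 16% = 50,720 Ft
  257,500 Ft × 22% = 56,650 Ft
  → 121,670 Ft

Alternative minimum tax:
  Adjusted income: 717,500 Ft + 92,000 Ft + 158,000 Ft + 165,500 Ft + 134,500 Ft = 1,267,500 Ft
  Exemption: 20% × (1,267,500 Ft − 579,000 Ft) = 137,700 Ft ≥ 29,000 Ft, so the exemption is fully phased out
  Base: 1,267,500 Ft − 0 Ft = 1,267,500 Ft
  1,267,500 Ft × 23% = 291,525 Ft

291,525 Ft > 121,670 Ft, so the alternative minimum tax is the binding amount.

291,525 Ft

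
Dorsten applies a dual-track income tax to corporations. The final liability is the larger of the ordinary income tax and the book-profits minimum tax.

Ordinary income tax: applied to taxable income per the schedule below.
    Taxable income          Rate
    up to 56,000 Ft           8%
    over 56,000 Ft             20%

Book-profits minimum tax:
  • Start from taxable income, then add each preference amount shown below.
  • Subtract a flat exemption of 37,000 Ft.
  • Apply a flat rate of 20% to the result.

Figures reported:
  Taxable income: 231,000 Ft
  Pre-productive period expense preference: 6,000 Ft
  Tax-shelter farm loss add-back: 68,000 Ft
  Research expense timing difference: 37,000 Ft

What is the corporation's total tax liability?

61,000 Ft

Book-profits minimum tax:
  Adjusted income: 231,000 Ft + 6,000 Ft + 68,000 Ft + 37,000 Ft = 342,000 Ft
  Less exemption 37,000 Ft → base 305,000 Ft
  305,000 Ft × 20% = 61,000 Ft

Ordinary income tax:
  56,000 Ft × 8% = 4,480 Ft
  175,000 Ft × 20% = 35,000 Ft
  → 39,480 Ft

61,000 Ft > 39,480 Ft, so the book-profits minimum tax is the binding amount.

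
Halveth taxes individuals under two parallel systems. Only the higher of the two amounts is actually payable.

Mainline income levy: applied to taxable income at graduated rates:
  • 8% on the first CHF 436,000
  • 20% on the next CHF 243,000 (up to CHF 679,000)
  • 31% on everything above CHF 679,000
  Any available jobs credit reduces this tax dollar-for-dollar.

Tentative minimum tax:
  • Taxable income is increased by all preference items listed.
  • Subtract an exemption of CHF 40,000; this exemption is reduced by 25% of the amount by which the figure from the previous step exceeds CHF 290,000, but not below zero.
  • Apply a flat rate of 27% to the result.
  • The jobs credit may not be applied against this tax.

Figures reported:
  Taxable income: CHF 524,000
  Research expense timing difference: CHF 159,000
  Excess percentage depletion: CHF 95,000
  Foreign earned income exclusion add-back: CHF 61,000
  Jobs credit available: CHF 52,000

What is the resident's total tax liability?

Mainline income levy:
  CHF 436,000 × 8% = CHF 34,880
  CHF 88,000 × 20% = CHF 17,600
  → CHF 52,480
  Less jobs credit CHF 52,000 → CHF 480

Tentative minimum tax:
  Adjusted income: CHF 524,000 + CHF 159,000 + CHF 95,000 + CHF 61,000 = CHF 839,000
  Exemption: 25% × (CHF 839,000 − CHF 290,000) = CHF 137,250 ≥ CHF 40,000, so the exemption is fully phased out
  Base: CHF 839,000 − CHF 0 = CHF 839,000
  CHF 839,000 × 27% = CHF 226,530

CHF 226,530 > CHF 480, so the tentative minimum tax is the binding amount.

CHF 226,530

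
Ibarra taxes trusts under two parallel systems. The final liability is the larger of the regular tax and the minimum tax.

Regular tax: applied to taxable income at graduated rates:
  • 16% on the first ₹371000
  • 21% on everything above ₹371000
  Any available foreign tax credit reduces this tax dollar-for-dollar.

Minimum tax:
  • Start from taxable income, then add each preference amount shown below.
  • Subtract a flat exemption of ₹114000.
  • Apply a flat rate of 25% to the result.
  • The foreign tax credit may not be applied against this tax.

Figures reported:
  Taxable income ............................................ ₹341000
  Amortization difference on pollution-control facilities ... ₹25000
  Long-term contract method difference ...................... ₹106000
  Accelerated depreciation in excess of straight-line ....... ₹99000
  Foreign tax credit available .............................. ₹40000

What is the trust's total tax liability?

₹114250

Minimum tax:
  Adjusted income: ₹341000 + ₹25000 + ₹106000 + ₹99000 = ₹571000
  Less exemption ₹114000 → base ₹457000
  ₹457000 × 25% = ₹114250

Regular tax:
  ₹341000 × 16% = ₹54560
  Less foreign tax credit ₹40000 → ₹14560

₹114250 > ₹14560, so the minimum tax is the binding amount.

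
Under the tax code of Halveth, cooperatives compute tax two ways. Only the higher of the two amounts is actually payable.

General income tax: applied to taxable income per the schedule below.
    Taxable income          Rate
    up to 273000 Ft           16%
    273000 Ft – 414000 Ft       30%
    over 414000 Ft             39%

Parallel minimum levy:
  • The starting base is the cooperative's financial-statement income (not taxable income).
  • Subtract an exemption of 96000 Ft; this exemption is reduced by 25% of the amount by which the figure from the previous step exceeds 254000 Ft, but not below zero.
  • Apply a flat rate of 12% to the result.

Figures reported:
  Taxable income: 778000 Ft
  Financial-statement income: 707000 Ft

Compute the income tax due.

227940 Ft

Parallel minimum levy:
  Base (financial-statement income): 707000 Ft
  Exemption: 25% × (707000 Ft − 254000 Ft) = 113250 Ft ≥ 96000 Ft, so the exemption is fully phased out
  Base: 707000 Ft − 0 Ft = 707000 Ft
  707000 Ft × 12% = 84840 Ft

General income tax:
  273000 Ft × 16% = 43680 Ft
  141000 Ft × 30% = 42300 Ft
  364000 Ft × 39% = 141960 Ft
  → 227940 Ft

227940 Ft > 84840 Ft, so the general income tax governs.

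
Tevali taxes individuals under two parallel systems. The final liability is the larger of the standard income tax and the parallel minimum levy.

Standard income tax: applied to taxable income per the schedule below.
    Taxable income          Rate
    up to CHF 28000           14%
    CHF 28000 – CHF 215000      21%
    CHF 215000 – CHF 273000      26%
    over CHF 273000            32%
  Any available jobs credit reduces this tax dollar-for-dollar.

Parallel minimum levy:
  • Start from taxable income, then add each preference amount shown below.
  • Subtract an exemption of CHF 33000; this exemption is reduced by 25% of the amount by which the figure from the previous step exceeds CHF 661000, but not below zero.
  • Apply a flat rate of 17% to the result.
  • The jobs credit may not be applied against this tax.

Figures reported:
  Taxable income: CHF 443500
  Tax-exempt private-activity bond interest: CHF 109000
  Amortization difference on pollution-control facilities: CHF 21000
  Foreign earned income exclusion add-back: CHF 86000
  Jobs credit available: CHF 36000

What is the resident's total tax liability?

Standard income tax:
  CHF 28000 × 14% = CHF 3920
  CHF 187000 × 21% = CHF 39270
  CHF 58000 × 26% = CHF 15080
  CHF 170500 × 32% = CHF 54560
  → CHF 112830
  Less jobs credit CHF 36000 → CHF 76830

Parallel minimum levy:
  Adjusted income: CHF 443500 + CHF 109000 + CHF 21000 + CHF 86000 = CHF 659500
  Exemption: CHF 659500 ≤ CHF 661000, so full CHF 33000 applies
  Base: CHF 659500 − CHF 33000 = CHF 626500
  CHF 626500 × 17% = CHF 106505

CHF 106505 > CHF 76830, so the parallel minimum levy is the binding amount.

CHF 106505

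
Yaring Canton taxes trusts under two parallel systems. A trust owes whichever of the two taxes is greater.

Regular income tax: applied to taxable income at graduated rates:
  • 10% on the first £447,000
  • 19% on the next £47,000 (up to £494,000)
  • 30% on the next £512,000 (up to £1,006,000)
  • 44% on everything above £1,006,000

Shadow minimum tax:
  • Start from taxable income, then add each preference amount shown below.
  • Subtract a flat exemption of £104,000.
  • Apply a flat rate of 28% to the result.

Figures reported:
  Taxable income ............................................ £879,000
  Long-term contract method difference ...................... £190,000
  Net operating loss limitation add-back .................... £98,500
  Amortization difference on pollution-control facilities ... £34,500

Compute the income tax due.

£307,440

Regular income tax:
  £447,000 × 10% = £44,700
  £47,000 × 19% = £8,930
  £385,000 × 30% = £115,500
  → £169,130

Shadow minimum tax:
  Adjusted income: £879,000 + £190,000 + £98,500 + £34,500 = £1,202,000
  Less exemption £104,000 → base £1,098,000
  £1,098,000 × 28% = £307,440

£307,440 > £169,130, so the shadow minimum tax is the binding amount.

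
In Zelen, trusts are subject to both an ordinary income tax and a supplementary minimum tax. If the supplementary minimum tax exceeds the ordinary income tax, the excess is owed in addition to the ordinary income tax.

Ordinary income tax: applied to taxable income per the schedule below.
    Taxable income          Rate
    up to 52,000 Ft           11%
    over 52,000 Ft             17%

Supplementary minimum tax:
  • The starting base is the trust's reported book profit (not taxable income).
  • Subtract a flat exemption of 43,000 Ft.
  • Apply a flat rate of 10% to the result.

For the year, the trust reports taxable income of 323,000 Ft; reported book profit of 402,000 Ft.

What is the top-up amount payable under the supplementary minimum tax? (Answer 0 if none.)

0 Ft

Ordinary income tax:
  52,000 Ft × 11% = 5,720 Ft
  271,000 Ft × 17% = 46,070 Ft
  → 51,790 Ft

Supplementary minimum tax:
  Base (reported book profit): 402,000 Ft
  Less exemption 43,000 Ft → base 359,000 Ft
  359,000 Ft × 10% = 35,900 Ft

35,900 Ft ≤ 51,790 Ft, so no add-on is due.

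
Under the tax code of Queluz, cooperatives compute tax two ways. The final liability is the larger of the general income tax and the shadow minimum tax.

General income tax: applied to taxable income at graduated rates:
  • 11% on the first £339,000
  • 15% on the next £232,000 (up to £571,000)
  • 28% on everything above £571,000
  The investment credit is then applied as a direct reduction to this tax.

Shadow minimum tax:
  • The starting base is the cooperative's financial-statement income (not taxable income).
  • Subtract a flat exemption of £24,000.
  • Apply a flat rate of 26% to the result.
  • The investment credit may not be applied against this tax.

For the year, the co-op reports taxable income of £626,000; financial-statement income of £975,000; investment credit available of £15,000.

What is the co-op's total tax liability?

General income tax:
  £339,000 × 11% = £37,290
  £232,000 × 15% = £34,800
  £55,000 × 28% = £15,400
  → £87,490
  Less investment credit £15,000 → £72,490

Shadow minimum tax:
  Base (financial-statement income): £975,000
  Less exemption £24,000 → base £951,000
  £951,000 × 26% = £247,260

£247,260 > £72,490, so the shadow minimum tax is the binding amount.

£247,260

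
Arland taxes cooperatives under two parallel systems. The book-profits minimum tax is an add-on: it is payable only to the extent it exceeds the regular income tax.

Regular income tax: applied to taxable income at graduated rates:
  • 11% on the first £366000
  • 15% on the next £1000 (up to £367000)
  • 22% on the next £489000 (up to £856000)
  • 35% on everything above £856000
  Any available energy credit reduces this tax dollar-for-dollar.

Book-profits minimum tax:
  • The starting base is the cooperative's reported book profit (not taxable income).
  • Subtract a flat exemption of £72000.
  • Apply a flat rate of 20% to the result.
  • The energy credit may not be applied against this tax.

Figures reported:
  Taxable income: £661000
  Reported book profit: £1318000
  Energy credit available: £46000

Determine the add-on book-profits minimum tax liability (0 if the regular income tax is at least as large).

Book-profits minimum tax:
  Base (reported book profit): £1318000
  Less exemption £72000 → base £1246000
  £1246000 × 20% = £249200

Regular income tax:
  £366000 × 11% = £40260
  £1000 × 15% = £150
  £294000 × 22% = £64680
  → £105090
  Less energy credit £46000 → £59090

Excess of book-profits minimum tax over regular income tax: £249200 − £59090 = £190110.

£190110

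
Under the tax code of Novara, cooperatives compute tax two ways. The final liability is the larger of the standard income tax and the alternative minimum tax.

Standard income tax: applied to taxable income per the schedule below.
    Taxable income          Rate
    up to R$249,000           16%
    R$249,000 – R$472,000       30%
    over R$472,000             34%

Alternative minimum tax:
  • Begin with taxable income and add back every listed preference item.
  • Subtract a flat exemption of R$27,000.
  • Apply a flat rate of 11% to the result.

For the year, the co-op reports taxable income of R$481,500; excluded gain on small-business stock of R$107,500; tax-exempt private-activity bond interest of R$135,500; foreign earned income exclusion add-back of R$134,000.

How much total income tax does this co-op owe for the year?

Alternative minimum tax:
  Adjusted income: R$481,500 + R$107,500 + R$135,500 + R$134,000 = R$858,500
  Less exemption R$27,000 → base R$831,500
  R$831,500 × 11% = R$91,465

Standard income tax:
  R$249,000 × 16% = R$39,840
  R$223,000 × 30% = R$66,900
  R$9,500 × 34% = R$3,230
  → R$109,970

R$109,970 > R$91,465, so the standard income tax governs.

R$109,970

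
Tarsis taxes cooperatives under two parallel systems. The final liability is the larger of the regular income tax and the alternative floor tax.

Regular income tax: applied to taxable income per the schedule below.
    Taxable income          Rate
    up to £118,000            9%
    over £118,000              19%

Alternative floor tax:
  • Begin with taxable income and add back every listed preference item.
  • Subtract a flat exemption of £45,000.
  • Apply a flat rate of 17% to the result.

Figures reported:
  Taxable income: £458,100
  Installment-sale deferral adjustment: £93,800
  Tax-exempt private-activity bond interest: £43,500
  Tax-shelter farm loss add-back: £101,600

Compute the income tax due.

Regular income tax:
  £118,000 × 9% = £10,620
  £340,100 × 19% = £64,619
  → £75,239

Alternative floor tax:
  Adjusted income: £458,100 + £93,800 + £43,500 + £101,600 = £697,000
  Less exemption £45,000 → base £652,000
  £652,000 × 17% = £110,840

£110,840 > £75,239, so the alternative floor tax is the binding amount.

£110,840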